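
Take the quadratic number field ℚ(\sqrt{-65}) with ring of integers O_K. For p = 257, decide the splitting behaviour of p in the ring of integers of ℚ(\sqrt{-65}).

inert

d = -65 ≡ 3 (mod 4), so O_K = ℤ[√-65] and disc(K) = 4d = -260.
257 ∤ -260, so 257 is unramified.
Euler's criterion: (-65)^128 mod 257 = 256. Thus (-65|257) = -1.
d is a non-residue mod p, hence 257 remains inert in O_K.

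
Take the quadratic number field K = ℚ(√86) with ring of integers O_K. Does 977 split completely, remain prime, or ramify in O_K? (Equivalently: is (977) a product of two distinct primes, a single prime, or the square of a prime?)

86 mod 4 = 2, hence disc K = 4·86 = 344 and O_K = ℤ[√86].
977 ∤ 344, so 977 is unramified.
Compute (86/977) via Euler: 86^((977-1)/2) mod 977 = 1, so (86/977) = 1.
(86/977) = 1, so 977 splits.

splits completely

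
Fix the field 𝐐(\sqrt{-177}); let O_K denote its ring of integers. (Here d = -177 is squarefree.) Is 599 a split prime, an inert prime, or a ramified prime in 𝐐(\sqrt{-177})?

d = -177 ≡ 3 (mod 4), so O_K = ℤ[√-177] and disc(K) = 4d = -708.
599 ∤ -708, so 599 is unramified.
(-177/599) = 422^299 mod 599 = 1, giving Legendre symbol 1.
Legendre symbol 1 ⇒ 599 is split.

splits completely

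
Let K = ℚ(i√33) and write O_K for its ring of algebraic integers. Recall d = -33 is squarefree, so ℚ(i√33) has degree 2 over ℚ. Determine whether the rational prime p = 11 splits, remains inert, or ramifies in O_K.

Since -33 ≢ 1 mod 4, the ring of integers is ℤ[√-33] with discriminant 4·(-33) = -132.
Ramification test: 11 | -132. The prime 11 ramifies in K.

ramified — (11) = 𝔭²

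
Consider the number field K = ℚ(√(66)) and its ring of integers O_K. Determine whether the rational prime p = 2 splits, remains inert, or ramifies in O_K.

Since 66 ≢ 1 mod 4, the ring of integers is ℤ[√66] with discriminant 4·66 = 264.
Ramification test: 2 | 264. The prime 2 ramifies in K.

ramified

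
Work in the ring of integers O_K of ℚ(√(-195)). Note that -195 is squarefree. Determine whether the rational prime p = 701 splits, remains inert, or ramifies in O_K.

inert

-195 mod 4 = 1, hence disc K = -195 and O_K = ℤ[(1+√-195)/2].
Since gcd(701, -195) = 1 the prime 701 does not ramify.
Euler's criterion: (-195)^350 mod 701 = 700. Thus (-195|701) = -1.
d is a non-residue mod p, hence 701 remains inert in O_K.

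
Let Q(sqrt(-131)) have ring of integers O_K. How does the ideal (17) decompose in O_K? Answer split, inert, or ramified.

inert — (17) stays prime in O_K

Since -131 ≡ 1 mod 4, the ring of integers is ℤ[(1+√-131)/2] with discriminant -131.
17 ∤ -131, so 17 is unramified.
Legendre symbol by Euler's criterion: (-131/17) ≡ (-131)^8 ≡ 16 (mod 17), i.e. (-131/17) = -1.
Legendre symbol -1 ⇒ 17 is inert.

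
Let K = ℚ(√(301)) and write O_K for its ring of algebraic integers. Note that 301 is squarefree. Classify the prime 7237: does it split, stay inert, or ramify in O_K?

Since 301 ≡ 1 mod 4, the ring of integers is ℤ[(1+√301)/2] with discriminant 301.
7237 ∤ 301, so 7237 is unramified.
Compute (301/7237) via Euler: 301^((7237-1)/2) mod 7237 = 7236, so (301/7237) = -1.
(301/7237) = -1, so 7237 is inert.

inert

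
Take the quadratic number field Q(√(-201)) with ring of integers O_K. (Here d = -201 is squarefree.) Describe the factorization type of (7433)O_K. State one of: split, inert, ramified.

Since -201 ≢ 1 mod 4, the ring of integers is ℤ[√-201] with discriminant 4·(-201) = -804.
disc(K) = -804 is not divisible by 7433; 7433 is unramified.
Euler's criterion: (-201)^3716 mod 7433 = 1. Thus (-201|7433) = 1.
d is a quadratic residue mod p, hence 7433 splits in O_K.

split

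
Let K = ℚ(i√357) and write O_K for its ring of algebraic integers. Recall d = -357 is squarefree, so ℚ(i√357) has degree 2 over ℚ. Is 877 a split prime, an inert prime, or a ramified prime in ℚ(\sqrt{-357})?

inert

Since -357 ≢ 1 mod 4, the ring of integers is ℤ[√-357] with discriminant 4·(-357) = -1428.
disc(K) = -1428 is not divisible by 877; 877 is unramified.
Euler's criterion: (-357)^438 mod 877 = 876. Thus (-357|877) = -1.
(-357/877) = -1, so 877 is inert.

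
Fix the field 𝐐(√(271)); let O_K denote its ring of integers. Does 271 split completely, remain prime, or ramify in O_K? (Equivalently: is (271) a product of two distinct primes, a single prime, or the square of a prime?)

Since 271 ≢ 1 mod 4, the ring of integers is ℤ[√271] with discriminant 4·271 = 1084.
Ramification test: 271 | 1084. The prime 271 ramifies in K.

p ramifies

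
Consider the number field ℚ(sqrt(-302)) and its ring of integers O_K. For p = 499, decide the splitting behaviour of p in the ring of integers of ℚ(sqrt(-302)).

d = -302 ≡ 2 (mod 4), so O_K = ℤ[√-302] and disc(K) = 4d = -1208.
499 ∤ -1208, so 499 is unramified.
Legendre symbol by Euler's criterion: (-302/499) ≡ (-302)^249 ≡ 1 (mod 499), i.e. (-302/499) = 1.
(-302/499) = 1, so 499 splits.

split — (499) = 𝔭₁𝔭₂ with 𝔭₁ ≠ 𝔭₂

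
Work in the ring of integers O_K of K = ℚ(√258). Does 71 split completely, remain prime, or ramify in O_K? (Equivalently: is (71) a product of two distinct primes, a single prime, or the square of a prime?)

split — (71) = 𝔭₁𝔭₂ with 𝔭₁ ≠ 𝔭₂

Since 258 ≢ 1 mod 4, the ring of integers is ℤ[√258] with discriminant 4·258 = 1032.
Since gcd(71, 1032) = 1 the prime 71 does not ramify.
Compute (258/71) via Euler: 45^((71-1)/2) mod 71 = 1, so (258/71) = 1.
(258/71) = 1, so 71 splits.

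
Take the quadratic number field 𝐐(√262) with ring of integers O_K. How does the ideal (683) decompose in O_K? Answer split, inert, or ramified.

split — (683) = 𝔭₁𝔭₂ with 𝔭₁ ≠ 𝔭₂

262 mod 4 = 2, hence disc K = 4·262 = 1048 and O_K = ℤ[√262].
Since gcd(683, 1048) = 1 the prime 683 does not ramify.
(262/683) = 262^341 mod 683 = 1, giving Legendre symbol 1.
d is a quadratic residue mod p, hence 683 splits in O_K.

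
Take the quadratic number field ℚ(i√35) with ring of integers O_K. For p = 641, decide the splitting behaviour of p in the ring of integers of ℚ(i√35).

Since -35 ≡ 1 mod 4, the ring of integers is ℤ[(1+√-35)/2] with discriminant -35.
disc(K) = -35 is not divisible by 641; 641 is unramified.
Legendre symbol by Euler's criterion: (-35/641) ≡ (-35)^320 ≡ 1 (mod 641), i.e. (-35/641) = 1.
d is a quadratic residue mod p, hence 641 splits in O_K.

splits completely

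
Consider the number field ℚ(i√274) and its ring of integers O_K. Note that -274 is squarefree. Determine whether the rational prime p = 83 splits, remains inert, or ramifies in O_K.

p is inert

Since -274 ≢ 1 mod 4, the ring of integers is ℤ[√-274] with discriminant 4·(-274) = -1096.
disc(K) = -1096 is not divisible by 83; 83 is unramified.
(-274/83) = 58^41 mod 83 = 82, giving Legendre symbol -1.
Legendre symbol -1 ⇒ 83 is inert.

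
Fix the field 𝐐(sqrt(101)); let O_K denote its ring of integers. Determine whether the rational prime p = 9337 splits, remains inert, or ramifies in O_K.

p splits

d = 101 ≡ 1 (mod 4), so O_K = ℤ[(1+√101)/2] and disc(K) = d = 101.
Since gcd(9337, 101) = 1 the prime 9337 does not ramify.
Compute (101/9337) via Euler: 101^((9337-1)/2) mod 9337 = 1, so (101/9337) = 1.
d is a quadratic residue mod p, hence 9337 splits in O_K.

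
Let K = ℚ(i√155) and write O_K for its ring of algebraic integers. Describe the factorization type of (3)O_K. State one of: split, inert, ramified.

-155 mod 4 = 1, hence disc K = -155 and O_K = ℤ[(1+√-155)/2].
Since gcd(3, -155) = 1 the prime 3 does not ramify.
Compute (-155/3) via Euler: 1^((3-1)/2) mod 3 = 1, so (-155/3) = 1.
Legendre symbol 1 ⇒ 3 is split.

p splits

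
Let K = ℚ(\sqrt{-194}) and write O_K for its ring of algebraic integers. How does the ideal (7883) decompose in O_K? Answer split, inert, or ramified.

inert

d = -194 ≡ 2 (mod 4), so O_K = ℤ[√-194] and disc(K) = 4d = -776.
Since gcd(7883, -776) = 1 the prime 7883 does not ramify.
(-194/7883) = 7689^3941 mod 7883 = 7882, giving Legendre symbol -1.
(-194/7883) = -1, so 7883 is inert.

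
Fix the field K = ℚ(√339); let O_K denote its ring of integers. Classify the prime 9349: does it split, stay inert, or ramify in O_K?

9349 splits in O_K

Since 339 ≢ 1 mod 4, the ring of integers is ℤ[√339] with discriminant 4·339 = 1356.
disc(K) = 1356 is not divisible by 9349; 9349 is unramified.
(339/9349) = 339^4674 mod 9349 = 1, giving Legendre symbol 1.
(339/9349) = 1, so 9349 splits.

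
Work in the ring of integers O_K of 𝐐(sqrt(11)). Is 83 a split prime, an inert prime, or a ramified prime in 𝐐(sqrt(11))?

d = 11 ≡ 3 (mod 4), so O_K = ℤ[√11] and disc(K) = 4d = 44.
83 ∤ 44, so 83 is unramified.
Euler's criterion: 11^41 mod 83 = 1. Thus (11|83) = 1.
Legendre symbol 1 ⇒ 83 is split.

split — (83) = 𝔭₁𝔭₂ with 𝔭₁ ≠ 𝔭₂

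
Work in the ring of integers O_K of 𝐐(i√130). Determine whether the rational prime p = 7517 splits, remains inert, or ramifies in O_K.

Since -130 ≢ 1 mod 4, the ring of integers is ℤ[√-130] with discriminant 4·(-130) = -520.
7517 ∤ -520, so 7517 is unramified.
Compute (-130/7517) via Euler: 7387^((7517-1)/2) mod 7517 = 1, so (-130/7517) = 1.
d is a quadratic residue mod p, hence 7517 splits in O_K.

p splits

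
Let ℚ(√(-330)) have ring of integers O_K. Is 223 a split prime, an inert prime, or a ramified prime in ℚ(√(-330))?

Since -330 ≢ 1 mod 4, the ring of integers is ℤ[√-330] with discriminant 4·(-330) = -1320.
223 ∤ -1320, so 223 is unramified.
Euler's criterion: (-330)^111 mod 223 = 1. Thus (-330|223) = 1.
Legendre symbol 1 ⇒ 223 is split.

split — (223) = 𝔭₁𝔭₂ with 𝔭₁ ≠ 𝔭₂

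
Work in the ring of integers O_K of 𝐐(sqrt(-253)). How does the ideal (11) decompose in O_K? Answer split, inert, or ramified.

11 is ramified

Since -253 ≢ 1 mod 4, the ring of integers is ℤ[√-253] with discriminant 4·(-253) = -1012.
Ramification test: 11 | -1012. The prime 11 ramifies in K.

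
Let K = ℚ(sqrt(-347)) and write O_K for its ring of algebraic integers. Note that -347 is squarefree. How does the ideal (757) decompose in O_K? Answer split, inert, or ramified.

p is inert

-347 mod 4 = 1, hence disc K = -347 and O_K = ℤ[(1+√-347)/2].
Since gcd(757, -347) = 1 the prime 757 does not ramify.
(-347/757) = 410^378 mod 757 = 756, giving Legendre symbol -1.
(-347/757) = -1, so 757 is inert.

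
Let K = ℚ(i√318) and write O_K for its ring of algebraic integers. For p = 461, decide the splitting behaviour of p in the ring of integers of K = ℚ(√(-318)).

Since -318 ≢ 1 mod 4, the ring of integers is ℤ[√-318] with discriminant 4·(-318) = -1272.
Since gcd(461, -1272) = 1 the prime 461 does not ramify.
(-318/461) = 143^230 mod 461 = 1, giving Legendre symbol 1.
Legendre symbol 1 ⇒ 461 is split.

split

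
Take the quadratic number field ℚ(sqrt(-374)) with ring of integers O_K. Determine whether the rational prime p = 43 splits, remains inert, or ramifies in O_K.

-374 mod 4 = 2, hence disc K = 4·(-374) = -1496 and O_K = ℤ[√-374].
Since gcd(43, -1496) = 1 the prime 43 does not ramify.
Euler's criterion: (-374)^21 mod 43 = 1. Thus (-374|43) = 1.
d is a quadratic residue mod p, hence 43 splits in O_K.

split — (43) = 𝔭₁𝔭₂ with 𝔭₁ ≠ 𝔭₂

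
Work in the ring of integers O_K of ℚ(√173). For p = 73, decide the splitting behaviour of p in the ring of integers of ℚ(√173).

d = 173 ≡ 1 (mod 4), so O_K = ℤ[(1+√173)/2] and disc(K) = d = 173.
73 ∤ 173, so 73 is unramified.
Compute (173/73) via Euler: 27^((73-1)/2) mod 73 = 1, so (173/73) = 1.
Legendre symbol 1 ⇒ 73 is split.

p splits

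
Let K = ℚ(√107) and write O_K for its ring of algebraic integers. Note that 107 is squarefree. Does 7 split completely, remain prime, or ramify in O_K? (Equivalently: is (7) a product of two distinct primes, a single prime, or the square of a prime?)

107 mod 4 = 3, hence disc K = 4·107 = 428 and O_K = ℤ[√107].
7 ∤ 428, so 7 is unramified.
Compute (107/7) via Euler: 2^((7-1)/2) mod 7 = 1, so (107/7) = 1.
d is a quadratic residue mod p, hence 7 splits in O_K.

p splits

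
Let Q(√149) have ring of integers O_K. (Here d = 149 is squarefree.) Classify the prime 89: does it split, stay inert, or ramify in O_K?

149 mod 4 = 1, hence disc K = 149 and O_K = ℤ[(1+√149)/2].
89 ∤ 149, so 89 is unramified.
Euler's criterion: 149^44 mod 89 = 88. Thus (149|89) = -1.
Legendre symbol -1 ⇒ 89 is inert.

remains prime (inert)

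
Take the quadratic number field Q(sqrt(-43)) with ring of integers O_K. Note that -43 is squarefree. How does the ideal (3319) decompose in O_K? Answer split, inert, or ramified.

p is inert

-43 mod 4 = 1, hence disc K = -43 and O_K = ℤ[(1+√-43)/2].
Since gcd(3319, -43) = 1 the prime 3319 does not ramify.
Compute (-43/3319) via Euler: 3276^((3319-1)/2) mod 3319 = 3318, so (-43/3319) = -1.
(-43/3319) = -1, so 3319 is inert.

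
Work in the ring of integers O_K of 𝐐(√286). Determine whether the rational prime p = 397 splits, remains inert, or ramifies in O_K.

397 splits in O_K

Since 286 ≢ 1 mod 4, the ring of integers is ℤ[√286] with discriminant 4·286 = 1144.
397 ∤ 1144, so 397 is unramified.
Euler's criterion: 286^198 mod 397 = 1. Thus (286|397) = 1.
Legendre symbol 1 ⇒ 397 is split.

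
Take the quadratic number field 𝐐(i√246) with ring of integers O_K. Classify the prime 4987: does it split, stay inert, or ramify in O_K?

-246 mod 4 = 2, hence disc K = 4·(-246) = -984 and O_K = ℤ[√-246].
4987 ∤ -984, so 4987 is unramified.
Compute (-246/4987) via Euler: 4741^((4987-1)/2) mod 4987 = 1, so (-246/4987) = 1.
Legendre symbol 1 ⇒ 4987 is split.

split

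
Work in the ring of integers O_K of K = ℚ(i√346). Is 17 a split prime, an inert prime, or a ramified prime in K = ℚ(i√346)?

d = -346 ≡ 2 (mod 4), so O_K = ℤ[√-346] and disc(K) = 4d = -1384.
Since gcd(17, -1384) = 1 the prime 17 does not ramify.
Euler's criterion: (-346)^8 mod 17 = 16. Thus (-346|17) = -1.
(-346/17) = -1, so 17 is inert.

inert — (17) stays prime in O_K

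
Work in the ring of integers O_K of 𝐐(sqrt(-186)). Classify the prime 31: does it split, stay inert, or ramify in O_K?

Since -186 ≢ 1 mod 4, the ring of integers is ℤ[√-186] with discriminant 4·(-186) = -744.
Ramification test: 31 | -744. The prime 31 ramifies in K.

ramified — (31) = 𝔭²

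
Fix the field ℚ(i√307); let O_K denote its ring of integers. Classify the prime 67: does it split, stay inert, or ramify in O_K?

d = -307 ≡ 1 (mod 4), so O_K = ℤ[(1+√-307)/2] and disc(K) = d = -307.
Since gcd(67, -307) = 1 the prime 67 does not ramify.
Euler's criterion: (-307)^33 mod 67 = 66. Thus (-307|67) = -1.
(-307/67) = -1, so 67 is inert.

p is inert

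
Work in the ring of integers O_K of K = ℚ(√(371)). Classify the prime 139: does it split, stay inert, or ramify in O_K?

139 remains inert

d = 371 ≡ 3 (mod 4), so O_K = ℤ[√371] and disc(K) = 4d = 1484.
Since gcd(139, 1484) = 1 the prime 139 does not ramify.
Compute (371/139) via Euler: 93^((139-1)/2) mod 139 = 138, so (371/139) = -1.
Legendre symbol -1 ⇒ 139 is inert.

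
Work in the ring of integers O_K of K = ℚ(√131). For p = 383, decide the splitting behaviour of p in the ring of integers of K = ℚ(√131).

remains prime (inert)

131 mod 4 = 3, hence disc K = 4·131 = 524 and O_K = ℤ[√131].
disc(K) = 524 is not divisible by 383; 383 is unramified.
Euler's criterion: 131^191 mod 383 = 382. Thus (131|383) = -1.
Legendre symbol -1 ⇒ 383 is inert.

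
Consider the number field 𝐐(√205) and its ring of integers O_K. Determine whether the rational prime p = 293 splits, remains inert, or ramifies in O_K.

Since 205 ≡ 1 mod 4, the ring of integers is ℤ[(1+√205)/2] with discriminant 205.
disc(K) = 205 is not divisible by 293; 293 is unramified.
(205/293) = 205^146 mod 293 = 1, giving Legendre symbol 1.
(205/293) = 1, so 293 splits.

p splits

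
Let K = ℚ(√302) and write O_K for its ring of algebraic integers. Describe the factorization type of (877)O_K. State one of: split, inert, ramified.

split

Since 302 ≢ 1 mod 4, the ring of integers is ℤ[√302] with discriminant 4·302 = 1208.
disc(K) = 1208 is not divisible by 877; 877 is unramified.
Euler's criterion: 302^438 mod 877 = 1. Thus (302|877) = 1.
Legendre symbol 1 ⇒ 877 is split.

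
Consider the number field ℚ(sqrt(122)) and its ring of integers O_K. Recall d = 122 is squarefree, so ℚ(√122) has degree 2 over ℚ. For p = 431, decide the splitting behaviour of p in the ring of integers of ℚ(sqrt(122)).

splits completely

Since 122 ≢ 1 mod 4, the ring of integers is ℤ[√122] with discriminant 4·122 = 488.
431 ∤ 488, so 431 is unramified.
Legendre symbol by Euler's criterion: (122/431) ≡ 122^215 ≡ 1 (mod 431), i.e. (122/431) = 1.
Legendre symbol 1 ⇒ 431 is split.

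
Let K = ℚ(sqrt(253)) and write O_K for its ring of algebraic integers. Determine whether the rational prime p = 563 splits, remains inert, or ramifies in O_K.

Since 253 ≡ 1 mod 4, the ring of integers is ℤ[(1+√253)/2] with discriminant 253.
disc(K) = 253 is not divisible by 563; 563 is unramified.
Compute (253/563) via Euler: 253^((563-1)/2) mod 563 = 1, so (253/563) = 1.
(253/563) = 1, so 563 splits.

split — (563) = 𝔭₁𝔭₂ with 𝔭₁ ≠ 𝔭₂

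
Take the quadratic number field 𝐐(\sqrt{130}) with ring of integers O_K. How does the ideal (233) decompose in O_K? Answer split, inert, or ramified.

p is inert

130 mod 4 = 2, hence disc K = 4·130 = 520 and O_K = ℤ[√130].
disc(K) = 520 is not divisible by 233; 233 is unramified.
Compute (130/233) via Euler: 130^((233-1)/2) mod 233 = 232, so (130/233) = -1.
Legendre symbol -1 ⇒ 233 is inert.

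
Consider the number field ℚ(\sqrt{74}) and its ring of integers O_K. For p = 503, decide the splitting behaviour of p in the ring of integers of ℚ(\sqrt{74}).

d = 74 ≡ 2 (mod 4), so O_K = ℤ[√74] and disc(K) = 4d = 296.
503 ∤ 296, so 503 is unramified.
(74/503) = 74^251 mod 503 = 502, giving Legendre symbol -1.
Legendre symbol -1 ⇒ 503 is inert.

p is inert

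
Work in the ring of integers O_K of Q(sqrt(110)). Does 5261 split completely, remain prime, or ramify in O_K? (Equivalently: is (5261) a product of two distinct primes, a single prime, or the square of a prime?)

5261 remains inert

d = 110 ≡ 2 (mod 4), so O_K = ℤ[√110] and disc(K) = 4d = 440.
disc(K) = 440 is not divisible by 5261; 5261 is unramified.
(110/5261) = 110^2630 mod 5261 = 5260, giving Legendre symbol -1.
d is a non-residue mod p, hence 5261 remains inert in O_K.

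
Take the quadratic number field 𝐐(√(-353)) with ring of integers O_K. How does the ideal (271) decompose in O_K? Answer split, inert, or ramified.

Since -353 ≢ 1 mod 4, the ring of integers is ℤ[√-353] with discriminant 4·(-353) = -1412.
disc(K) = -1412 is not divisible by 271; 271 is unramified.
Euler's criterion: (-353)^135 mod 271 = 270. Thus (-353|271) = -1.
(-353/271) = -1, so 271 is inert.

remains prime (inert)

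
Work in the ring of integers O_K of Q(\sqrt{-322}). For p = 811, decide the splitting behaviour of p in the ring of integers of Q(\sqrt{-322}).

inert — (811) stays prime in O_K

Since -322 ≢ 1 mod 4, the ring of integers is ℤ[√-322] with discriminant 4·(-322) = -1288.
Since gcd(811, -1288) = 1 the prime 811 does not ramify.
Legendre symbol by Euler's criterion: (-322/811) ≡ (-322)^405 ≡ 810 (mod 811), i.e. (-322/811) = -1.
(-322/811) = -1, so 811 is inert.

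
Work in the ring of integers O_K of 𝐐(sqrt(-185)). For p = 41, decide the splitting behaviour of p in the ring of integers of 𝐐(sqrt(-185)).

Since -185 ≢ 1 mod 4, the ring of integers is ℤ[√-185] with discriminant 4·(-185) = -740.
Since gcd(41, -740) = 1 the prime 41 does not ramify.
Compute (-185/41) via Euler: 20^((41-1)/2) mod 41 = 1, so (-185/41) = 1.
(-185/41) = 1, so 41 splits.

p splits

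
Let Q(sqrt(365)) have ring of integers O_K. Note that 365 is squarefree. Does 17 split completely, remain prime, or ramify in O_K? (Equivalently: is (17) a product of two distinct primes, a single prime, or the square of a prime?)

splits completely

365 mod 4 = 1, hence disc K = 365 and O_K = ℤ[(1+√365)/2].
17 ∤ 365, so 17 is unramified.
Euler's criterion: 365^8 mod 17 = 1. Thus (365|17) = 1.
Legendre symbol 1 ⇒ 17 is split.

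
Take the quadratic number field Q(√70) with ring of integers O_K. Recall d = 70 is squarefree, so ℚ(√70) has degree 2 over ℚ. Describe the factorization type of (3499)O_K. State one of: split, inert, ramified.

inert — (3499) stays prime in O_K

d = 70 ≡ 2 (mod 4), so O_K = ℤ[√70] and disc(K) = 4d = 280.
disc(K) = 280 is not divisible by 3499; 3499 is unramified.
(70/3499) = 70^1749 mod 3499 = 3498, giving Legendre symbol -1.
Legendre symbol -1 ⇒ 3499 is inert.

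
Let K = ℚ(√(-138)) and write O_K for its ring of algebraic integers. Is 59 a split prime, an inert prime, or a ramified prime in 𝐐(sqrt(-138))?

p is inert

Since -138 ≢ 1 mod 4, the ring of integers is ℤ[√-138] with discriminant 4·(-138) = -552.
disc(K) = -552 is not divisible by 59; 59 is unramified.
Legendre symbol by Euler's criterion: (-138/59) ≡ (-138)^29 ≡ 58 (mod 59), i.e. (-138/59) = -1.
d is a non-residue mod p, hence 59 remains inert in O_K.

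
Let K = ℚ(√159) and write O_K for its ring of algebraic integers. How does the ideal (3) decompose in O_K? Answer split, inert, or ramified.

p ramifies

159 mod 4 = 3, hence disc K = 4·159 = 636 and O_K = ℤ[√159].
3 divides disc(K) = 636, so 3 ramifies.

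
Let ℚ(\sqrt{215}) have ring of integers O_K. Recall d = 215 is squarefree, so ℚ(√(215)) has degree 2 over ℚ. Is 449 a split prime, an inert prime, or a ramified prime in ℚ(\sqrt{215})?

Since 215 ≢ 1 mod 4, the ring of integers is ℤ[√215] with discriminant 4·215 = 860.
disc(K) = 860 is not divisible by 449; 449 is unramified.
Compute (215/449) via Euler: 215^((449-1)/2) mod 449 = 448, so (215/449) = -1.
(215/449) = -1, so 449 is inert.

inert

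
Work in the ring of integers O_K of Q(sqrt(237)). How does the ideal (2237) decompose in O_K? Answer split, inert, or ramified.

p is inert

d = 237 ≡ 1 (mod 4), so O_K = ℤ[(1+√237)/2] and disc(K) = d = 237.
2237 ∤ 237, so 2237 is unramified.
Euler's criterion: 237^1118 mod 2237 = 2236. Thus (237|2237) = -1.
d is a non-residue mod p, hence 2237 remains inert in O_K.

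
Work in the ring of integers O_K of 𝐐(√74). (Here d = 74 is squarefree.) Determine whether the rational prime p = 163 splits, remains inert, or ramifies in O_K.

splits completely

d = 74 ≡ 2 (mod 4), so O_K = ℤ[√74] and disc(K) = 4d = 296.
Since gcd(163, 296) = 1 the prime 163 does not ramify.
(74/163) = 74^81 mod 163 = 1, giving Legendre symbol 1.
(74/163) = 1, so 163 splits.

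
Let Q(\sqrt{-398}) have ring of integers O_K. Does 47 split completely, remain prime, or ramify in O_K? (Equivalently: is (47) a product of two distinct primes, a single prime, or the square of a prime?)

split — (47) = 𝔭₁𝔭₂ with 𝔭₁ ≠ 𝔭₂

d = -398 ≡ 2 (mod 4), so O_K = ℤ[√-398] and disc(K) = 4d = -1592.
47 ∤ -1592, so 47 is unramified.
Euler's criterion: (-398)^23 mod 47 = 1. Thus (-398|47) = 1.
d is a quadratic residue mod p, hence 47 splits in O_K.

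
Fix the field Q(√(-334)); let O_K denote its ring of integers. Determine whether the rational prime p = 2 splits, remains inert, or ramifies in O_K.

-334 mod 4 = 2, hence disc K = 4·(-334) = -1336 and O_K = ℤ[√-334].
Ramification test: 2 | -1336. The prime 2 ramifies in K.

ramified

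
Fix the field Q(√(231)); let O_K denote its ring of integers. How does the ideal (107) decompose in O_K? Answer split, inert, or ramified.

p is inert

Since 231 ≢ 1 mod 4, the ring of integers is ℤ[√231] with discriminant 4·231 = 924.
Since gcd(107, 924) = 1 the prime 107 does not ramify.
Compute (231/107) via Euler: 17^((107-1)/2) mod 107 = 106, so (231/107) = -1.
d is a non-residue mod p, hence 107 remains inert in O_K.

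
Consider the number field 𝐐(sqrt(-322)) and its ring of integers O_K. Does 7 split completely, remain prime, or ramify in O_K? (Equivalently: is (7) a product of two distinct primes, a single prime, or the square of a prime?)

ramifies in O_K

d = -322 ≡ 2 (mod 4), so O_K = ℤ[√-322] and disc(K) = 4d = -1288.
7 divides disc(K) = -1288, so 7 ramifies.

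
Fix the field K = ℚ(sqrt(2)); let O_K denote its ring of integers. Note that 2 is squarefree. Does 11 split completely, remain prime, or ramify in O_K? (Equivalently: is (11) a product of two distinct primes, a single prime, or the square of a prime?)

remains prime (inert)

d = 2 ≡ 2 (mod 4), so O_K = ℤ[√2] and disc(K) = 4d = 8.
11 ∤ 8, so 11 is unramified.
Euler's criterion: 2^5 mod 11 = 10. Thus (2|11) = -1.
(2/11) = -1, so 11 is inert.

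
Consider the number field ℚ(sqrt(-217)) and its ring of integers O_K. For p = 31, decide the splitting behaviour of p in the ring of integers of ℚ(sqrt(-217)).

ramified

d = -217 ≡ 3 (mod 4), so O_K = ℤ[√-217] and disc(K) = 4d = -868.
Ramification test: 31 | -868. The prime 31 ramifies in K.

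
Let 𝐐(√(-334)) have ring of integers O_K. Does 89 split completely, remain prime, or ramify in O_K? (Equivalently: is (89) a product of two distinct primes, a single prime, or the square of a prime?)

split — (89) = 𝔭₁𝔭₂ with 𝔭₁ ≠ 𝔭₂

d = -334 ≡ 2 (mod 4), so O_K = ℤ[√-334] and disc(K) = 4d = -1336.
disc(K) = -1336 is not divisible by 89; 89 is unramified.
(-334/89) = 22^44 mod 89 = 1, giving Legendre symbol 1.
Legendre symbol 1 ⇒ 89 is split.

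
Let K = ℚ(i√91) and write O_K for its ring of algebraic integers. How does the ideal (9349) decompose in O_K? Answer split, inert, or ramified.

-91 mod 4 = 1, hence disc K = -91 and O_K = ℤ[(1+√-91)/2].
Since gcd(9349, -91) = 1 the prime 9349 does not ramify.
(-91/9349) = 9258^4674 mod 9349 = 9348, giving Legendre symbol -1.
d is a non-residue mod p, hence 9349 remains inert in O_K.

9349 remains inert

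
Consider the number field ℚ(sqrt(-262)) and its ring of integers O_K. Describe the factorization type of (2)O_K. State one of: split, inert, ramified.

ramifies in O_K

Since -262 ≢ 1 mod 4, the ring of integers is ℤ[√-262] with discriminant 4·(-262) = -1048.
2 divides disc(K) = -1048, so 2 ramifies.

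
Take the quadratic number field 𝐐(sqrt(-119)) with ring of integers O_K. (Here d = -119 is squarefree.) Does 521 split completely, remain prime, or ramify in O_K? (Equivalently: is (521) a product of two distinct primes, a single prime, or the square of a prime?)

-119 mod 4 = 1, hence disc K = -119 and O_K = ℤ[(1+√-119)/2].
Since gcd(521, -119) = 1 the prime 521 does not ramify.
(-119/521) = 402^260 mod 521 = 1, giving Legendre symbol 1.
Legendre symbol 1 ⇒ 521 is split.

split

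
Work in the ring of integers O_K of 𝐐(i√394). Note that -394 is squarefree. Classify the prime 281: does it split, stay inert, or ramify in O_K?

p is inert

-394 mod 4 = 2, hence disc K = 4·(-394) = -1576 and O_K = ℤ[√-394].
281 ∤ -1576, so 281 is unramified.
(-394/281) = 168^140 mod 281 = 280, giving Legendre symbol -1.
Legendre symbol -1 ⇒ 281 is inert.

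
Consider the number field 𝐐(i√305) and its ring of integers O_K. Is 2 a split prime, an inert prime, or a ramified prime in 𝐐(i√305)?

Since -305 ≢ 1 mod 4, the ring of integers is ℤ[√-305] with discriminant 4·(-305) = -1220.
Ramification test: 2 | -1220. The prime 2 ramifies in K.

p ramifies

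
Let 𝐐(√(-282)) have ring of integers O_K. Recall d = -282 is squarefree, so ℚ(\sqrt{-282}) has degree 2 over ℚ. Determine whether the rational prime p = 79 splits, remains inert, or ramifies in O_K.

remains prime (inert)

d = -282 ≡ 2 (mod 4), so O_K = ℤ[√-282] and disc(K) = 4d = -1128.
disc(K) = -1128 is not divisible by 79; 79 is unramified.
(-282/79) = 34^39 mod 79 = 78, giving Legendre symbol -1.
Legendre symbol -1 ⇒ 79 is inert.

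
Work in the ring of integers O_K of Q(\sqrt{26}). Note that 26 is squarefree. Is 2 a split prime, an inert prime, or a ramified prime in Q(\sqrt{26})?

ramifies in O_K

26 mod 4 = 2, hence disc K = 4·26 = 104 and O_K = ℤ[√26].
2 divides disc(K) = 104, so 2 ramifies.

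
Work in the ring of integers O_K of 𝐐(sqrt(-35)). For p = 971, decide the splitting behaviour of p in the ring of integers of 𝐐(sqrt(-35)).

remains prime (inert)

d = -35 ≡ 1 (mod 4), so O_K = ℤ[(1+√-35)/2] and disc(K) = d = -35.
disc(K) = -35 is not divisible by 971; 971 is unramified.
Legendre symbol by Euler's criterion: (-35/971) ≡ (-35)^485 ≡ 970 (mod 971), i.e. (-35/971) = -1.
d is a non-residue mod p, hence 971 remains inert in O_K.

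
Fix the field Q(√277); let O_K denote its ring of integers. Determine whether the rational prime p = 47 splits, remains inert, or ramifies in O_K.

p splits

d = 277 ≡ 1 (mod 4), so O_K = ℤ[(1+√277)/2] and disc(K) = d = 277.
47 ∤ 277, so 47 is unramified.
(277/47) = 42^23 mod 47 = 1, giving Legendre symbol 1.
d is a quadratic residue mod p, hence 47 splits in O_K.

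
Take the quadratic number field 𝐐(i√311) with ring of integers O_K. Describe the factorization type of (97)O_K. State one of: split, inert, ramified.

inert

-311 mod 4 = 1, hence disc K = -311 and O_K = ℤ[(1+√-311)/2].
97 ∤ -311, so 97 is unramified.
Legendre symbol by Euler's criterion: (-311/97) ≡ (-311)^48 ≡ 96 (mod 97), i.e. (-311/97) = -1.
(-311/97) = -1, so 97 is inert.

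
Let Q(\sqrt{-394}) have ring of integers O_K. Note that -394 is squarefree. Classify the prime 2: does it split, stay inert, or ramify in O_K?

ramified — (2) = 𝔭²

Since -394 ≢ 1 mod 4, the ring of integers is ℤ[√-394] with discriminant 4·(-394) = -1576.
2 divides disc(K) = -1576, so 2 ramifies.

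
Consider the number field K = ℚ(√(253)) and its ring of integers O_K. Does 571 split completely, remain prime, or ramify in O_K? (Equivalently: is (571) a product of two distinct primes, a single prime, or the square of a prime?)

p splits

d = 253 ≡ 1 (mod 4), so O_K = ℤ[(1+√253)/2] and disc(K) = d = 253.
571 ∤ 253, so 571 is unramified.
(253/571) = 253^285 mod 571 = 1, giving Legendre symbol 1.
d is a quadratic residue mod p, hence 571 splits in O_K.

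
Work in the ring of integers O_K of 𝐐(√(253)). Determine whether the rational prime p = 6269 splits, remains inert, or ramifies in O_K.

d = 253 ≡ 1 (mod 4), so O_K = ℤ[(1+√253)/2] and disc(K) = d = 253.
Since gcd(6269, 253) = 1 the prime 6269 does not ramify.
Compute (253/6269) via Euler: 253^((6269-1)/2) mod 6269 = 6268, so (253/6269) = -1.
d is a non-residue mod p, hence 6269 remains inert in O_K.

inert — (6269) stays prime in O_K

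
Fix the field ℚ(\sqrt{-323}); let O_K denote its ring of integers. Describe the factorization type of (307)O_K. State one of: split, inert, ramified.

remains prime (inert)

d = -323 ≡ 1 (mod 4), so O_K = ℤ[(1+√-323)/2] and disc(K) = d = -323.
307 ∤ -323, so 307 is unramified.
(-323/307) = 291^153 mod 307 = 306, giving Legendre symbol -1.
Legendre symbol -1 ⇒ 307 is inert.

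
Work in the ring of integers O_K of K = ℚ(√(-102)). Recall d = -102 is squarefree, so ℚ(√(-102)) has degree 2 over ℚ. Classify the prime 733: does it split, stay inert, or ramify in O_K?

inert — (733) stays prime in O_K

Since -102 ≢ 1 mod 4, the ring of integers is ℤ[√-102] with discriminant 4·(-102) = -408.
disc(K) = -408 is not divisible by 733; 733 is unramified.
Euler's criterion: (-102)^366 mod 733 = 732. Thus (-102|733) = -1.
d is a non-residue mod p, hence 733 remains inert in O_K.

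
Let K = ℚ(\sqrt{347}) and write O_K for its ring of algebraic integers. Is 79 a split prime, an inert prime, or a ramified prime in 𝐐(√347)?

p splits

d = 347 ≡ 3 (mod 4), so O_K = ℤ[√347] and disc(K) = 4d = 1388.
79 ∤ 1388, so 79 is unramified.
Legendre symbol by Euler's criterion: (347/79) ≡ 347^39 ≡ 1 (mod 79), i.e. (347/79) = 1.
(347/79) = 1, so 79 splits.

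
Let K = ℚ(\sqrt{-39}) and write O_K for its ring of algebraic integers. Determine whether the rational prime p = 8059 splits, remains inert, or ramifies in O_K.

split — (8059) = 𝔭₁𝔭₂ with 𝔭₁ ≠ 𝔭₂

d = -39 ≡ 1 (mod 4), so O_K = ℤ[(1+√-39)/2] and disc(K) = d = -39.
disc(K) = -39 is not divisible by 8059; 8059 is unramified.
Legendre symbol by Euler's criterion: (-39/8059) ≡ (-39)^4029 ≡ 1 (mod 8059), i.e. (-39/8059) = 1.
Legendre symbol 1 ⇒ 8059 is split.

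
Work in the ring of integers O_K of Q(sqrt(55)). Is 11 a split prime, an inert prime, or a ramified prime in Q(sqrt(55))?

d = 55 ≡ 3 (mod 4), so O_K = ℤ[√55] and disc(K) = 4d = 220.
11 divides disc(K) = 220, so 11 ramifies.

ramified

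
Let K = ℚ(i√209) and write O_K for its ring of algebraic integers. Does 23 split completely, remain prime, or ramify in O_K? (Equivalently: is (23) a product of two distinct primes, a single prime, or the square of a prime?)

Since -209 ≢ 1 mod 4, the ring of integers is ℤ[√-209] with discriminant 4·(-209) = -836.
Since gcd(23, -836) = 1 the prime 23 does not ramify.
(-209/23) = 21^11 mod 23 = 22, giving Legendre symbol -1.
Legendre symbol -1 ⇒ 23 is inert.

inert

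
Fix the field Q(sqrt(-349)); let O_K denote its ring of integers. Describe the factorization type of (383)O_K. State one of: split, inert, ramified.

split — (383) = 𝔭₁𝔭₂ with 𝔭₁ ≠ 𝔭₂

-349 mod 4 = 3, hence disc K = 4·(-349) = -1396 and O_K = ℤ[√-349].
disc(K) = -1396 is not divisible by 383; 383 is unramified.
Compute (-349/383) via Euler: 34^((383-1)/2) mod 383 = 1, so (-349/383) = 1.
d is a quadratic residue mod p, hence 383 splits in O_K.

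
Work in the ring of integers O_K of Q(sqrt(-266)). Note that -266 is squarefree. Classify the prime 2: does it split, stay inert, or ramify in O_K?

p ramifies

Since -266 ≢ 1 mod 4, the ring of integers is ℤ[√-266] with discriminant 4·(-266) = -1064.
2 divides disc(K) = -1064, so 2 ramifies.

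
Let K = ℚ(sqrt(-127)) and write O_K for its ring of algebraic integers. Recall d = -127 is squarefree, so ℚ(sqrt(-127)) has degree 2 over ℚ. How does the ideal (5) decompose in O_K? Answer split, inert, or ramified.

inert

d = -127 ≡ 1 (mod 4), so O_K = ℤ[(1+√-127)/2] and disc(K) = d = -127.
disc(K) = -127 is not divisible by 5; 5 is unramified.
(-127/5) = 3^2 mod 5 = 4, giving Legendre symbol -1.
(-127/5) = -1, so 5 is inert.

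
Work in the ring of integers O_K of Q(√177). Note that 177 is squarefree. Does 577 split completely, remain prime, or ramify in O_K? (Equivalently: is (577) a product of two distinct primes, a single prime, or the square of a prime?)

Since 177 ≡ 1 mod 4, the ring of integers is ℤ[(1+√177)/2] with discriminant 177.
Since gcd(577, 177) = 1 the prime 577 does not ramify.
(177/577) = 177^288 mod 577 = 1, giving Legendre symbol 1.
(177/577) = 1, so 577 splits.

p splits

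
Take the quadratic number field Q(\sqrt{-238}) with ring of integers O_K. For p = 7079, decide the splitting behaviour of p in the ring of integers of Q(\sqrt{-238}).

-238 mod 4 = 2, hence disc K = 4·(-238) = -952 and O_K = ℤ[√-238].
disc(K) = -952 is not divisible by 7079; 7079 is unramified.
(-238/7079) = 6841^3539 mod 7079 = 7078, giving Legendre symbol -1.
d is a non-residue mod p, hence 7079 remains inert in O_K.

inert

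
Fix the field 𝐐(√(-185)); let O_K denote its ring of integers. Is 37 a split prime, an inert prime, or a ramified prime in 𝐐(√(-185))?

p ramifies

Since -185 ≢ 1 mod 4, the ring of integers is ℤ[√-185] with discriminant 4·(-185) = -740.
Ramification test: 37 | -740. The prime 37 ramifies in K.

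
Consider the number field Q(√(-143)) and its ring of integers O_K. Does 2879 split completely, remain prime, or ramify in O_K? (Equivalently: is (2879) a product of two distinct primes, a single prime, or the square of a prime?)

Since -143 ≡ 1 mod 4, the ring of integers is ℤ[(1+√-143)/2] with discriminant -143.
Since gcd(2879, -143) = 1 the prime 2879 does not ramify.
Legendre symbol by Euler's criterion: (-143/2879) ≡ (-143)^1439 ≡ 1 (mod 2879), i.e. (-143/2879) = 1.
d is a quadratic residue mod p, hence 2879 splits in O_K.

2879 splits in O_K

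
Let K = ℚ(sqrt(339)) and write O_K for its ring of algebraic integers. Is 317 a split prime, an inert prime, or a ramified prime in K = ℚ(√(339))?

339 mod 4 = 3, hence disc K = 4·339 = 1356 and O_K = ℤ[√339].
Since gcd(317, 1356) = 1 the prime 317 does not ramify.
Euler's criterion: 339^158 mod 317 = 316. Thus (339|317) = -1.
(339/317) = -1, so 317 is inert.

p is inert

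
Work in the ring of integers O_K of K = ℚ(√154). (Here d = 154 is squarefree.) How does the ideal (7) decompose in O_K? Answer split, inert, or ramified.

ramifies in O_K

154 mod 4 = 2, hence disc K = 4·154 = 616 and O_K = ℤ[√154].
7 divides disc(K) = 616, so 7 ramifies.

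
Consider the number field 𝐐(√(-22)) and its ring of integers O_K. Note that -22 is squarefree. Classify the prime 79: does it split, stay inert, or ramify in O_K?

-22 mod 4 = 2, hence disc K = 4·(-22) = -88 and O_K = ℤ[√-22].
Since gcd(79, -88) = 1 the prime 79 does not ramify.
Legendre symbol by Euler's criterion: (-22/79) ≡ (-22)^39 ≡ 78 (mod 79), i.e. (-22/79) = -1.
Legendre symbol -1 ⇒ 79 is inert.

79 remains inert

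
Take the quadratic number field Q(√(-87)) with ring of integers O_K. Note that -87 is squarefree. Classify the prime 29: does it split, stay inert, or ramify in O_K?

d = -87 ≡ 1 (mod 4), so O_K = ℤ[(1+√-87)/2] and disc(K) = d = -87.
29 divides disc(K) = -87, so 29 ramifies.

ramified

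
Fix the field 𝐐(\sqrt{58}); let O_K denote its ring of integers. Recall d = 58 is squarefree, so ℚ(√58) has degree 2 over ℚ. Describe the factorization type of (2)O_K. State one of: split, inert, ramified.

d = 58 ≡ 2 (mod 4), so O_K = ℤ[√58] and disc(K) = 4d = 232.
disc(K) = 232 = 2·116, so p = 2 is ramified.

2 is ramified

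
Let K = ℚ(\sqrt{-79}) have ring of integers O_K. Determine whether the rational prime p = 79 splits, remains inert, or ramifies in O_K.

Since -79 ≡ 1 mod 4, the ring of integers is ℤ[(1+√-79)/2] with discriminant -79.
79 divides disc(K) = -79, so 79 ramifies.

79 is ramified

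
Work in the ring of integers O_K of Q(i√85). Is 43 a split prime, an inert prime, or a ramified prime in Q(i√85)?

d = -85 ≡ 3 (mod 4), so O_K = ℤ[√-85] and disc(K) = 4d = -340.
Since gcd(43, -340) = 1 the prime 43 does not ramify.
Compute (-85/43) via Euler: 1^((43-1)/2) mod 43 = 1, so (-85/43) = 1.
d is a quadratic residue mod p, hence 43 splits in O_K.

split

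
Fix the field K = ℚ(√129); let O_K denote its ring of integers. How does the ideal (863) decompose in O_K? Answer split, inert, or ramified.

d = 129 ≡ 1 (mod 4), so O_K = ℤ[(1+√129)/2] and disc(K) = d = 129.
Since gcd(863, 129) = 1 the prime 863 does not ramify.
Compute (129/863) via Euler: 129^((863-1)/2) mod 863 = 1, so (129/863) = 1.
(129/863) = 1, so 863 splits.

splits completely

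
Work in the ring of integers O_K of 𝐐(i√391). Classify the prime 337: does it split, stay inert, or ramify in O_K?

d = -391 ≡ 1 (mod 4), so O_K = ℤ[(1+√-391)/2] and disc(K) = d = -391.
disc(K) = -391 is not divisible by 337; 337 is unramified.
Compute (-391/337) via Euler: 283^((337-1)/2) mod 337 = 1, so (-391/337) = 1.
d is a quadratic residue mod p, hence 337 splits in O_K.

split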